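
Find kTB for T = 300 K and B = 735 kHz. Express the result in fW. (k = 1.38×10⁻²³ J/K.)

3.04 fW

P_n = kTB = 1.38×10⁻²³ × 300 × 7.35×10⁵ = 3.04×10⁻¹⁵ W = 3.04 fW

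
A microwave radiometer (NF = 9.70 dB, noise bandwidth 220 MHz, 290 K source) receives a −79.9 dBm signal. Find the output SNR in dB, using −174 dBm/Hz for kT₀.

1.0 dB

Noise floor: N = −174 + 10 log₁₀(B) + NF
10 log₁₀(2.20×10⁸) = 83.42 dB
N = −174 + 83.42 + 9.70 = −80.88 dBm
SNR = P_sig − N = −79.9 − (−80.88) = 0.98 dB → 1.0 dB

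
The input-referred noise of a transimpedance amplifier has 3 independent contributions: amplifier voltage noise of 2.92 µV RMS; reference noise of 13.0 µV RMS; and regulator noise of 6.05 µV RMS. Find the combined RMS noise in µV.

Uncorrelated sources add in power (mean-square): V_tot = √(ΣV_i²)
V_tot = √[(2.92×10⁻⁶)² + (1.30×10⁻⁵)² + (6.05×10⁻⁶)²] = 1.46×10⁻⁵ V = 14.6 µV

14.6 µV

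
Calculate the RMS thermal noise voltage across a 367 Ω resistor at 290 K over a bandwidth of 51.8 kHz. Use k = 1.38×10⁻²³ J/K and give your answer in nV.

552 nV

V_n = √(4kTRB)
4kTRB = 4 × 1.38×10⁻²³ × 290 × 3.67×10² × 5.18×10⁴ = 3.04×10⁻¹³ V²
V_n = √(3.04×10⁻¹³) = 5.52×10⁻⁷ V = 552 nV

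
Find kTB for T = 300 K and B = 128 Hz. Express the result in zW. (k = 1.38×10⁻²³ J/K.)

530 zW

P_n = kTB = 1.38×10⁻²³ × 300 × 1.28×10² = 5.30×10⁻¹⁹ W = 530 zW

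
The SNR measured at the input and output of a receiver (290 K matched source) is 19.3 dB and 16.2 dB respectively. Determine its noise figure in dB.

3.1 dB

NF (dB) = SNR_in(dB) − SNR_out(dB) when the source is at T₀
NF = 19.3 − 16.2 = 3.1 dB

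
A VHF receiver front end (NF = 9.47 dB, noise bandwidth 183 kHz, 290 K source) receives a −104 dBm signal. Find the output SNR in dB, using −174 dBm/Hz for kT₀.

7.9 dB

Noise floor: N = −174 + 10 log₁₀(B) + NF
10 log₁₀(1.83×10⁵) = 52.62 dB
N = −174 + 52.62 + 9.47 = −111.91 dBm
SNR = P_sig − N = −104 − (−111.91) = 7.91 dB → 7.9 dB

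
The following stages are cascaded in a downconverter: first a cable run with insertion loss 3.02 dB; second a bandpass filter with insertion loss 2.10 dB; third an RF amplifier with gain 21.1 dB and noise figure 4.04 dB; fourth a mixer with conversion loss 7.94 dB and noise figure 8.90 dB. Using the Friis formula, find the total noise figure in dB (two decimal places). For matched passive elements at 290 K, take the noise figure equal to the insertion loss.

Convert to linear (a loss of L dB is a gain of −L dB): F_i = 10^(NF_i/10), G_i = 10^(G_i,dB/10)
  Stage 1: F_1 = 10^(3.02/10) = 2.004, G_1 = 10^(−3.02/10) = 0.4989
  Stage 2: F_2 = 10^(2.10/10) = 1.622, G_2 = 10^(−2.10/10) = 0.6166
  Stage 3: F_3 = 10^(4.04/10) = 2.535, G_3 = 10^(21.1/10) = 128.8
  Stage 4: F_4 = 10^(8.90/10) = 7.762, G_4 = 10^(−7.94/10) = 0.1607
Friis cascade:
  F = 2.004 + (1.622 − 1)/0.4989 + (2.535 − 1)/0.3076 + (7.762 − 1)/39.63 = 8.412
NF = 10 log₁₀(8.412) = 9.25 dB

9.25 dB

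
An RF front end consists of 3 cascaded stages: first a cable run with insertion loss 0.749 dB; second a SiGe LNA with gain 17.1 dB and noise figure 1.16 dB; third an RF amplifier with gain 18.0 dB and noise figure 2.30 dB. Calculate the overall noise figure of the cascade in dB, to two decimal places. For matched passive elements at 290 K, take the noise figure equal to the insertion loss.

Convert to linear (a loss of L dB is a gain of −L dB): F_i = 10^(NF_i/10), G_i = 10^(G_i,dB/10)
  Stage 1: F_1 = 10^(0.749/10) = 1.188, G_1 = 10^(−0.749/10) = 0.8416
  Stage 2: F_2 = 10^(1.16/10) = 1.306, G_2 = 10^(17.1/10) = 51.29
  Stage 3: F_3 = 10^(2.30/10) = 1.698, G_3 = 10^(18.0/10) = 63.10
Friis cascade:
  F = 1.188 + (1.306 − 1)/0.8416 + (1.698 − 1)/43.16 = 1.568
NF = 10 log₁₀(1.568) = 1.95 dB

1.95 dB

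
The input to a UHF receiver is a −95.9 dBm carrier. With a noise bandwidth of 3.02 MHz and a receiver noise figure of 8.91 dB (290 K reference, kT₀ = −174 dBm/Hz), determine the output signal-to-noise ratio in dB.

4.4 dB

Noise floor: N = −174 + 10 log₁₀(B) + NF
10 log₁₀(3.02×10⁶) = 64.8 dB
N = −174 + 64.8 + 8.91 = −100.29 dBm
SNR = P_sig − N = −95.9 − (−100.29) = 4.39 dB → 4.4 dB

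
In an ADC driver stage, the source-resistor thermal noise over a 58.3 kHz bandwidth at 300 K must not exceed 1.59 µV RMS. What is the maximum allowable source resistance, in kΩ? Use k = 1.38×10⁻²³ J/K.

2.62 kΩ

Johnson–Nyquist: V_n = √(4kTRB) ⇒ R = V_n² / (4kTB)
4kTB = 4 × 1.38×10⁻²³ × 300 × 5.83×10⁴ = 9.65×10⁻¹⁶
R = (1.59×10⁻⁶)² / 9.65×10⁻¹⁶ = 2.62×10³ Ω = 2.62 kΩ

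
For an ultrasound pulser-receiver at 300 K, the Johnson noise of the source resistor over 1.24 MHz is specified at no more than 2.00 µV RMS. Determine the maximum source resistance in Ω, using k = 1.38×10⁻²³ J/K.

Johnson–Nyquist: V_n = √(4kTRB) ⇒ R = V_n² / (4kTB)
4kTB = 4 × 1.38×10⁻²³ × 300 × 1.24×10⁶ = 2.05×10⁻¹⁴
R = (2.00×10⁻⁶)² / 2.05×10⁻¹⁴ = 1.95×10² Ω = 195 Ω

195 Ω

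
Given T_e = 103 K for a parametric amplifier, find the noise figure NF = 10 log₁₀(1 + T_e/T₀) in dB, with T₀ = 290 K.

1.32 dB

F = 1 + T_e/T₀ = 1 + 103/290 = 1.35517
NF = 10 log₁₀(1.35517) = 1.32 dB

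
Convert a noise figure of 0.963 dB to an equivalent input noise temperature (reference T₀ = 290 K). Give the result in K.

72.0 K

F = 10^(0.963/10) = 1.24825
T_e = (F − 1)·T₀ = (1.24825 − 1) × 290 = 72.0 K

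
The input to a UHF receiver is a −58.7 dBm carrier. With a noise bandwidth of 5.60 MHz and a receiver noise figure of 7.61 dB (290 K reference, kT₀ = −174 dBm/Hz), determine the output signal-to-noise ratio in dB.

40.2 dB

Noise floor: N = −174 + 10 log₁₀(B) + NF
10 log₁₀(5.60×10⁶) = 67.48 dB
N = −174 + 67.48 + 7.61 = −98.91 dBm
SNR = P_sig − N = −58.7 − (−98.91) = 40.21 dB → 40.2 dB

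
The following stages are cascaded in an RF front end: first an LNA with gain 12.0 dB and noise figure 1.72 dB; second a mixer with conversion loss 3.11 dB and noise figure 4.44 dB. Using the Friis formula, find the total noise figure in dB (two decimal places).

2.04 dB

Convert to linear (a loss of L dB is a gain of −L dB): F_i = 10^(NF_i/10), G_i = 10^(G_i,dB/10)
  Stage 1: F_1 = 10^(1.72/10) = 1.486, G_1 = 10^(12.0/10) = 15.85
  Stage 2: F_2 = 10^(4.44/10) = 2.780, G_2 = 10^(−3.11/10) = 0.4887
Friis cascade:
  F = 1.486 + (2.780 − 1)/15.85 = 1.598
NF = 10 log₁₀(1.598) = 2.04 dB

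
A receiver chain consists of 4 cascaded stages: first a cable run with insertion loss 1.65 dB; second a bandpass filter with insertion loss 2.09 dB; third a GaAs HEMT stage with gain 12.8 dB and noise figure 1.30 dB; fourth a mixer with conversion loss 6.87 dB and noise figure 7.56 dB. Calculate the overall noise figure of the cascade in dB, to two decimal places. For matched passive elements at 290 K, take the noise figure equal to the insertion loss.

5.77 dB

Convert to linear (a loss of L dB is a gain of −L dB): F_i = 10^(NF_i/10), G_i = 10^(G_i,dB/10)
  Stage 1: F_1 = 10^(1.65/10) = 1.462, G_1 = 10^(−1.65/10) = 0.6839
  Stage 2: F_2 = 10^(2.09/10) = 1.618, G_2 = 10^(−2.09/10) = 0.6180
  Stage 3: F_3 = 10^(1.30/10) = 1.349, G_3 = 10^(12.8/10) = 19.05
  Stage 4: F_4 = 10^(7.56/10) = 5.702, G_4 = 10^(−6.87/10) = 0.2056
Friis cascade:
  F = 1.462 + (1.618 − 1)/0.6839 + (1.349 − 1)/0.4227 + (5.702 − 1)/8.054 = 3.775
NF = 10 log₁₀(3.775) = 5.77 dB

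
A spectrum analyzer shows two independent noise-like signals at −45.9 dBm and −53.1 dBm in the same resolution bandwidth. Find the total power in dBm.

−45.1 dBm

Convert to linear, add, convert back:
P₁ = 2.57×10⁻⁸ W, P₂ = 4.90×10⁻⁹ W
P_tot = 3.06×10⁻⁸ W → 10 log₁₀(P_tot / 10⁻³) = −45.1 dBm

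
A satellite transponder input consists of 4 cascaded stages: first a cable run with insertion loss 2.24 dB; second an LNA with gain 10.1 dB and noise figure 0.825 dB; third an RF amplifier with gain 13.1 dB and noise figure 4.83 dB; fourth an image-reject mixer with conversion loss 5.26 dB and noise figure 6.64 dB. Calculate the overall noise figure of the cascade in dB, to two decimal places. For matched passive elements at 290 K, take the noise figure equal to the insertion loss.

Convert to linear (a loss of L dB is a gain of −L dB): F_i = 10^(NF_i/10), G_i = 10^(G_i,dB/10)
  Stage 1: F_1 = 10^(2.24/10) = 1.675, G_1 = 10^(−2.24/10) = 0.5970
  Stage 2: F_2 = 10^(0.825/10) = 1.209, G_2 = 10^(10.1/10) = 10.23
  Stage 3: F_3 = 10^(4.83/10) = 3.041, G_3 = 10^(13.1/10) = 20.42
  Stage 4: F_4 = 10^(6.64/10) = 4.613, G_4 = 10^(−5.26/10) = 0.2979
Friis cascade:
  F = 1.675 + (1.209 − 1)/0.5970 + (3.041 − 1)/6.109 + (4.613 − 1)/124.7 = 2.388
NF = 10 log₁₀(2.388) = 3.78 dB

3.78 dB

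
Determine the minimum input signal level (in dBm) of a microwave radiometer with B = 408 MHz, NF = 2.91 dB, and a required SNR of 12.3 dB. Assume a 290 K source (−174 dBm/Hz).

Sensitivity = −174 + 10 log₁₀(B) + NF + SNR_min
= −174 + 86.11 + 2.91 + 12.3
= −72.68 dBm → −72.7 dBm

−72.7 dBm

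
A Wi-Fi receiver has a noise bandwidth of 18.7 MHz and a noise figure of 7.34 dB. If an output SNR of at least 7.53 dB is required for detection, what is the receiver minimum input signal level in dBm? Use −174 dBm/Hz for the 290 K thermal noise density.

Sensitivity = −174 + 10 log₁₀(B) + NF + SNR_min
= −174 + 72.72 + 7.34 + 7.53
= −86.41 dBm → −86.4 dBm

−86.4 dBm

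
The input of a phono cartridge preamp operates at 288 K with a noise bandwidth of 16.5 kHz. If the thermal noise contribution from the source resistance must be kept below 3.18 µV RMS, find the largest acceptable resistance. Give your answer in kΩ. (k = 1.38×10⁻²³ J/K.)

Johnson–Nyquist: V_n = √(4kTRB) ⇒ R = V_n² / (4kTB)
4kTB = 4 × 1.38×10⁻²³ × 288 × 1.65×10⁴ = 2.62×10⁻¹⁶
R = (3.18×10⁻⁶)² / 2.62×10⁻¹⁶ = 3.86×10⁴ Ω = 38.6 kΩ

38.6 kΩ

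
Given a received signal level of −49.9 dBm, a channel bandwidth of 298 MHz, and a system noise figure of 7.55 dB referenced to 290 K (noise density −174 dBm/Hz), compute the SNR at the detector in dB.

Noise floor: N = −174 + 10 log₁₀(B) + NF
10 log₁₀(2.98×10⁸) = 84.74 dB
N = −174 + 84.74 + 7.55 = −81.71 dBm
SNR = P_sig − N = −49.9 − (−81.71) = 31.81 dB → 31.8 dB

31.8 dB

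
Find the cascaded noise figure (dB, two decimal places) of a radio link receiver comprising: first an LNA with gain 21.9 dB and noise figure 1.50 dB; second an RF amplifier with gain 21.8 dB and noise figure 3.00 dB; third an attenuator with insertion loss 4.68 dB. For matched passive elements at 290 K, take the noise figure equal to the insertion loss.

Convert to linear (a loss of L dB is a gain of −L dB): F_i = 10^(NF_i/10), G_i = 10^(G_i,dB/10)
  Stage 1: F_1 = 10^(1.50/10) = 1.413, G_1 = 10^(21.9/10) = 154.9
  Stage 2: F_2 = 10^(3.00/10) = 1.995, G_2 = 10^(21.8/10) = 151.4
  Stage 3: F_3 = 10^(4.68/10) = 2.938, G_3 = 10^(−4.68/10) = 0.3404
Friis cascade:
  F = 1.413 + (1.995 − 1)/154.9 + (2.938 − 1)/2.344×10⁴ = 1.419
NF = 10 log₁₀(1.419) = 1.52 dB

1.52 dB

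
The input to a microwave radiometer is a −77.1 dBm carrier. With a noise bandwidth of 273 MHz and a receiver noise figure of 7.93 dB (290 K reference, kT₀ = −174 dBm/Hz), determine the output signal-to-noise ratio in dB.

4.6 dB

Noise floor: N = −174 + 10 log₁₀(B) + NF
10 log₁₀(2.73×10⁸) = 84.36 dB
N = −174 + 84.36 + 7.93 = −81.71 dBm
SNR = P_sig − N = −77.1 − (−81.71) = 4.61 dB → 4.6 dB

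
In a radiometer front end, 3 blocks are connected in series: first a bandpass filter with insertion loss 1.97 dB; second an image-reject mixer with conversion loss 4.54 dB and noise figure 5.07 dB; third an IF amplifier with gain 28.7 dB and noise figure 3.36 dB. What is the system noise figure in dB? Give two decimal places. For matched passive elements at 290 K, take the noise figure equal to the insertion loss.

Convert to linear (a loss of L dB is a gain of −L dB): F_i = 10^(NF_i/10), G_i = 10^(G_i,dB/10)
  Stage 1: F_1 = 10^(1.97/10) = 1.574, G_1 = 10^(−1.97/10) = 0.6353
  Stage 2: F_2 = 10^(5.07/10) = 3.214, G_2 = 10^(−4.54/10) = 0.3516
  Stage 3: F_3 = 10^(3.36/10) = 2.168, G_3 = 10^(28.7/10) = 741.3
Friis cascade:
  F = 1.574 + (3.214 − 1)/0.6353 + (2.168 − 1)/0.2234 = 10.29
NF = 10 log₁₀(10.29) = 10.12 dB

10.12 dB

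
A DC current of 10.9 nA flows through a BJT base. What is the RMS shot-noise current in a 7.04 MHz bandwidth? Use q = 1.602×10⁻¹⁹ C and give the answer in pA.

157 pA

I_n = √(2qI·B)
2qI·B = 2 × 1.602×10⁻¹⁹ × 1.09×10⁻⁸ × 7.04×10⁶ = 2.46×10⁻²⁰ A²
I_n = √(2.46×10⁻²⁰) = 1.57×10⁻¹⁰ A = 157 pA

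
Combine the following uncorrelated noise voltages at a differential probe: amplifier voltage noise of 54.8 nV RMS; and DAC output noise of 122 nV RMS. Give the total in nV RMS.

Uncorrelated sources add in power (mean-square): V_tot = √(ΣV_i²)
V_tot = √[(5.48×10⁻⁸)² + (1.22×10⁻⁷)²] = 1.34×10⁻⁷ V = 134 nV

134 nV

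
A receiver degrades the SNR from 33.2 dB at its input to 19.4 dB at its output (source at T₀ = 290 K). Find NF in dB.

NF (dB) = SNR_in(dB) − SNR_out(dB) when the source is at T₀
NF = 33.2 − 19.4 = 13.8 dB

13.8 dB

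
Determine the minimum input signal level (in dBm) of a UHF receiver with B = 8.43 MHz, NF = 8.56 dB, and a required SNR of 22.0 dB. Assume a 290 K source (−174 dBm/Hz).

Sensitivity = −174 + 10 log₁₀(B) + NF + SNR_min
= −174 + 69.26 + 8.56 + 22.0
= −74.18 dBm → −74.2 dBm

−74.2 dBm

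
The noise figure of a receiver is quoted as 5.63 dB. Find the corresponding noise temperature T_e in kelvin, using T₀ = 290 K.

F = 10^(5.63/10) = 3.65595
T_e = (F − 1)·T₀ = (3.65595 − 1) × 290 = 770 K

770 K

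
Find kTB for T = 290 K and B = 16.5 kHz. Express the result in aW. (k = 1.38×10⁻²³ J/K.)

66.0 aW

P_n = kTB = 1.38×10⁻²³ × 290 × 1.65×10⁴ = 6.60×10⁻¹⁷ W = 66.0 aW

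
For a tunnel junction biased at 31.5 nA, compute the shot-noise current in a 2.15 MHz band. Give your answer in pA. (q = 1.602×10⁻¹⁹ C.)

147 pA

I_n = √(2qI·B)
2qI·B = 2 × 1.602×10⁻¹⁹ × 3.15×10⁻⁸ × 2.15×10⁶ = 2.17×10⁻²⁰ A²
I_n = √(2.17×10⁻²⁰) = 1.47×10⁻¹⁰ A = 147 pA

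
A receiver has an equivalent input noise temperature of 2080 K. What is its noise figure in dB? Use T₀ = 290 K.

9.12 dB

F = 1 + T_e/T₀ = 1 + 2080/290 = 8.17241
NF = 10 log₁₀(8.17241) = 9.12 dB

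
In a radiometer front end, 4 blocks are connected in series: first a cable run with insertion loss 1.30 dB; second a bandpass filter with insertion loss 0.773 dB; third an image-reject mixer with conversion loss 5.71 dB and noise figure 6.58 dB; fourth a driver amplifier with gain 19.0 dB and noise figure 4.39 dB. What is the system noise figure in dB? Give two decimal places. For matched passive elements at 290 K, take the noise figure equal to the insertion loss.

12.51 dB

Convert to linear (a loss of L dB is a gain of −L dB): F_i = 10^(NF_i/10), G_i = 10^(G_i,dB/10)
  Stage 1: F_1 = 10^(1.30/10) = 1.349, G_1 = 10^(−1.30/10) = 0.7413
  Stage 2: F_2 = 10^(0.773/10) = 1.195, G_2 = 10^(−0.773/10) = 0.8370
  Stage 3: F_3 = 10^(6.58/10) = 4.550, G_3 = 10^(−5.71/10) = 0.2685
  Stage 4: F_4 = 10^(4.39/10) = 2.748, G_4 = 10^(19.0/10) = 79.43
Friis cascade:
  F = 1.349 + (1.195 − 1)/0.7413 + (4.550 − 1)/0.6204 + (2.748 − 1)/0.1666 = 17.82
NF = 10 log₁₀(17.82) = 12.51 dB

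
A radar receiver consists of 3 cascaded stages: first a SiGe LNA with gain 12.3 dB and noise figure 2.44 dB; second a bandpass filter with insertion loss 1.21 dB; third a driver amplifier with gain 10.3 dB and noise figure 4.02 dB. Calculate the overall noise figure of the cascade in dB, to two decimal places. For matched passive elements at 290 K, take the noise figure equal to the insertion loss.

Convert to linear (a loss of L dB is a gain of −L dB): F_i = 10^(NF_i/10), G_i = 10^(G_i,dB/10)
  Stage 1: F_1 = 10^(2.44/10) = 1.754, G_1 = 10^(12.3/10) = 16.98
  Stage 2: F_2 = 10^(1.21/10) = 1.321, G_2 = 10^(−1.21/10) = 0.7568
  Stage 3: F_3 = 10^(4.02/10) = 2.523, G_3 = 10^(10.3/10) = 10.72
Friis cascade:
  F = 1.754 + (1.321 − 1)/16.98 + (2.523 − 1)/12.85 = 1.891
NF = 10 log₁₀(1.891) = 2.77 dB

2.77 dB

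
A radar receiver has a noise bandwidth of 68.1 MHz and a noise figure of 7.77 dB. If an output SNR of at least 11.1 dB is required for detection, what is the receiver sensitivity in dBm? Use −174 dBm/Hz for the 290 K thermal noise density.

−76.8 dBm

Sensitivity = −174 + 10 log₁₀(B) + NF + SNR_min
= −174 + 78.33 + 7.77 + 11.1
= −76.80 dBm → −76.8 dBm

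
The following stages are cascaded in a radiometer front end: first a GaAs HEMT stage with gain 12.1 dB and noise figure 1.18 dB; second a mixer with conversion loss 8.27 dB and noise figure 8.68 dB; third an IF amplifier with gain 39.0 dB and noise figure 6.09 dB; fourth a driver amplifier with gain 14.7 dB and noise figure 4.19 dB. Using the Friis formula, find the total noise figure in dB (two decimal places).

Convert to linear (a loss of L dB is a gain of −L dB): F_i = 10^(NF_i/10), G_i = 10^(G_i,dB/10)
  Stage 1: F_1 = 10^(1.18/10) = 1.312, G_1 = 10^(12.1/10) = 16.22
  Stage 2: F_2 = 10^(8.68/10) = 7.379, G_2 = 10^(−8.27/10) = 0.1489
  Stage 3: F_3 = 10^(6.09/10) = 4.064, G_3 = 10^(39.0/10) = 7943
  Stage 4: F_4 = 10^(4.19/10) = 2.624, G_4 = 10^(14.7/10) = 29.51
Friis cascade:
  F = 1.312 + (7.379 − 1)/16.22 + (4.064 − 1)/2.415 + (2.624 − 1)/1.919×10⁴ = 2.974
NF = 10 log₁₀(2.974) = 4.73 dB

4.73 dB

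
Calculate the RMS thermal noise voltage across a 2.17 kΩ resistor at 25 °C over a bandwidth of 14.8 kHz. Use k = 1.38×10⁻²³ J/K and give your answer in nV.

T = 25 °C + 273.15 = 298.15 K
V_n = √(4kTRB)
4kTRB = 4 × 1.38×10⁻²³ × 298.15 × 2.17×10³ × 1.48×10⁴ = 5.29×10⁻¹³ V²
V_n = √(5.29×10⁻¹³) = 7.27×10⁻⁷ V = 727 nV

727 nV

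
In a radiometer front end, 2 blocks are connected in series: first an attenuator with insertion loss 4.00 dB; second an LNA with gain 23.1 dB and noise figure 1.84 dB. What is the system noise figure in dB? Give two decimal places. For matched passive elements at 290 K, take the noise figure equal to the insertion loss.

Convert to linear (a loss of L dB is a gain of −L dB): F_i = 10^(NF_i/10), G_i = 10^(G_i,dB/10)
  Stage 1: F_1 = 10^(4.00/10) = 2.512, G_1 = 10^(−4.00/10) = 0.3981
  Stage 2: F_2 = 10^(1.84/10) = 1.528, G_2 = 10^(23.1/10) = 204.2
Friis cascade:
  F = 2.512 + (1.528 − 1)/0.3981 = 3.837
NF = 10 log₁₀(3.837) = 5.84 dB

5.84 dB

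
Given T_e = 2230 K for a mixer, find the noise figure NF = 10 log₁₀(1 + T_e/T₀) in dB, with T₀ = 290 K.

F = 1 + T_e/T₀ = 1 + 2230/290 = 8.68966
NF = 10 log₁₀(8.68966) = 9.39 dB

9.39 dB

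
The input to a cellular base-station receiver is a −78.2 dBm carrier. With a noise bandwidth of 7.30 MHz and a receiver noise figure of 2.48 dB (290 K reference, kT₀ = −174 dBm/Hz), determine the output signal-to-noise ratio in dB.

24.7 dB

Noise floor: N = −174 + 10 log₁₀(B) + NF
10 log₁₀(7.30×10⁶) = 68.63 dB
N = −174 + 68.63 + 2.48 = −102.89 dBm
SNR = P_sig − N = −78.2 − (−102.89) = 24.69 dB → 24.7 dB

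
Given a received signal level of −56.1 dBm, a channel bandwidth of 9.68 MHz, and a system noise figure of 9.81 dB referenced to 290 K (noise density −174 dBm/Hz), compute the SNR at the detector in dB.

38.2 dB

Noise floor: N = −174 + 10 log₁₀(B) + NF
10 log₁₀(9.68×10⁶) = 69.86 dB
N = −174 + 69.86 + 9.81 = −94.33 dBm
SNR = P_sig − N = −56.1 − (−94.33) = 38.23 dB → 38.2 dB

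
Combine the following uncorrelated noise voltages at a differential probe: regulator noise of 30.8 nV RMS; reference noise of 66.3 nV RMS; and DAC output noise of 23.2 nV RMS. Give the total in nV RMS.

Uncorrelated sources add in power (mean-square): V_tot = √(ΣV_i²)
V_tot = √[(3.08×10⁻⁸)² + (6.63×10⁻⁸)² + (2.32×10⁻⁸)²] = 7.67×10⁻⁸ V = 76.7 nV

76.7 nV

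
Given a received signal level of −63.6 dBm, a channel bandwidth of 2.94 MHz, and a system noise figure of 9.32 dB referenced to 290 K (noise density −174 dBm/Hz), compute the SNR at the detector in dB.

36.4 dB

Noise floor: N = −174 + 10 log₁₀(B) + NF
10 log₁₀(2.94×10⁶) = 64.68 dB
N = −174 + 64.68 + 9.32 = −100.00 dBm
SNR = P_sig − N = −63.6 − (−100.00) = 36.40 dB → 36.4 dB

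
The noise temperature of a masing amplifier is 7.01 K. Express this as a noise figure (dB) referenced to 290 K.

0.104 dB

F = 1 + T_e/T₀ = 1 + 7.01/290 = 1.02417
NF = 10 log₁₀(1.02417) = 0.104 dB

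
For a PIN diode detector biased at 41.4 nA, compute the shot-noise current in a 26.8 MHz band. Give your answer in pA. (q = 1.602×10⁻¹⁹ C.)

596 pA

I_n = √(2qI·B)
2qI·B = 2 × 1.602×10⁻¹⁹ × 4.14×10⁻⁸ × 2.68×10⁷ = 3.55×10⁻¹⁹ A²
I_n = √(3.55×10⁻¹⁹) = 5.96×10⁻¹⁰ A = 596 pA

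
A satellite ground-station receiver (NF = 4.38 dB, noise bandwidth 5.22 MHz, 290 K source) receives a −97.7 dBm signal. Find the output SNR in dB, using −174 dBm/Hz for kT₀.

Noise floor: N = −174 + 10 log₁₀(B) + NF
10 log₁₀(5.22×10⁶) = 67.18 dB
N = −174 + 67.18 + 4.38 = −102.44 dBm
SNR = P_sig − N = −97.7 − (−102.44) = 4.74 dB → 4.7 dB

4.7 dB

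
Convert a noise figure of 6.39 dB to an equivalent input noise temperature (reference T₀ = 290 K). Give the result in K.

F = 10^(6.39/10) = 4.35512
T_e = (F − 1)·T₀ = (4.35512 − 1) × 290 = 973 K

973 K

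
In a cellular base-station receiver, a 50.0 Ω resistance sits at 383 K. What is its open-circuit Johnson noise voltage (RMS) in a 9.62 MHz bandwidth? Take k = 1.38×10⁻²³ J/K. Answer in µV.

V_n = √(4kTRB)
4kTRB = 4 × 1.38×10⁻²³ × 383 × 5.00×10¹ × 9.62×10⁶ = 1.02×10⁻¹¹ V²
V_n = √(1.02×10⁻¹¹) = 3.19×10⁻⁶ V = 3.19 µV

3.19 µV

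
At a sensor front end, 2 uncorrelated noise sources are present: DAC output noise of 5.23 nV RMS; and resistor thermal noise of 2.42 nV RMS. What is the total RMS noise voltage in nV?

Uncorrelated sources add in power (mean-square): V_tot = √(ΣV_i²)
V_tot = √[(5.23×10⁻⁹)² + (2.42×10⁻⁹)²] = 5.76×10⁻⁹ V = 5.76 nV

5.76 nV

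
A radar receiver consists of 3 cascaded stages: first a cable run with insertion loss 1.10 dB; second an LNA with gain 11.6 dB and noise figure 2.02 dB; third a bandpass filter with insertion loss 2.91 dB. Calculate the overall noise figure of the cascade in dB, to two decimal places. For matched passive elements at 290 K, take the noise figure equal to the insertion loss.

3.30 dB

Convert to linear (a loss of L dB is a gain of −L dB): F_i = 10^(NF_i/10), G_i = 10^(G_i,dB/10)
  Stage 1: F_1 = 10^(1.10/10) = 1.288, G_1 = 10^(−1.10/10) = 0.7762
  Stage 2: F_2 = 10^(2.02/10) = 1.592, G_2 = 10^(11.6/10) = 14.45
  Stage 3: F_3 = 10^(2.91/10) = 1.954, G_3 = 10^(−2.91/10) = 0.5117
Friis cascade:
  F = 1.288 + (1.592 − 1)/0.7762 + (1.954 − 1)/11.22 = 2.136
NF = 10 log₁₀(2.136) = 3.30 dB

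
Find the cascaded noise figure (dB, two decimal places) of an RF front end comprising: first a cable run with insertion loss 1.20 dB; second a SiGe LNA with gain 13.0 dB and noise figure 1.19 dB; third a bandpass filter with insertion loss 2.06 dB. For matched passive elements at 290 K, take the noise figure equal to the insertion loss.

Convert to linear (a loss of L dB is a gain of −L dB): F_i = 10^(NF_i/10), G_i = 10^(G_i,dB/10)
  Stage 1: F_1 = 10^(1.20/10) = 1.318, G_1 = 10^(−1.20/10) = 0.7586
  Stage 2: F_2 = 10^(1.19/10) = 1.315, G_2 = 10^(13.0/10) = 19.95
  Stage 3: F_3 = 10^(2.06/10) = 1.607, G_3 = 10^(−2.06/10) = 0.6223
Friis cascade:
  F = 1.318 + (1.315 − 1)/0.7586 + (1.607 − 1)/15.14 = 1.774
NF = 10 log₁₀(1.774) = 2.49 dB

2.49 dB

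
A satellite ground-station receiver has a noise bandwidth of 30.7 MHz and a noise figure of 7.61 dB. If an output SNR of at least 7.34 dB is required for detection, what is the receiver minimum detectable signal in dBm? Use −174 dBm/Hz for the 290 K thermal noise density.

Sensitivity = −174 + 10 log₁₀(B) + NF + SNR_min
= −174 + 74.87 + 7.61 + 7.34
= −84.18 dBm → −84.2 dBm

−84.2 dBm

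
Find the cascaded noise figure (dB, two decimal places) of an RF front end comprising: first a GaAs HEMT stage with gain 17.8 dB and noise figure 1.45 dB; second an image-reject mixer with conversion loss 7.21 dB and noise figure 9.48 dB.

1.84 dB

Convert to linear (a loss of L dB is a gain of −L dB): F_i = 10^(NF_i/10), G_i = 10^(G_i,dB/10)
  Stage 1: F_1 = 10^(1.45/10) = 1.396, G_1 = 10^(17.8/10) = 60.26
  Stage 2: F_2 = 10^(9.48/10) = 8.872, G_2 = 10^(−7.21/10) = 0.1901
Friis cascade:
  F = 1.396 + (8.872 − 1)/60.26 = 1.527
NF = 10 log₁₀(1.527) = 1.84 dB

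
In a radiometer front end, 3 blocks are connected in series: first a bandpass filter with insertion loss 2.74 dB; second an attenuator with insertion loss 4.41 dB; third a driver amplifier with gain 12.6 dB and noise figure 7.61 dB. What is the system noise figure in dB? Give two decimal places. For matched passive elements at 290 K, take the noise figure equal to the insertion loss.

14.76 dB

Convert to linear (a loss of L dB is a gain of −L dB): F_i = 10^(NF_i/10), G_i = 10^(G_i,dB/10)
  Stage 1: F_1 = 10^(2.74/10) = 1.879, G_1 = 10^(−2.74/10) = 0.5321
  Stage 2: F_2 = 10^(4.41/10) = 2.761, G_2 = 10^(−4.41/10) = 0.3622
  Stage 3: F_3 = 10^(7.61/10) = 5.768, G_3 = 10^(12.6/10) = 18.20
Friis cascade:
  F = 1.879 + (2.761 − 1)/0.5321 + (5.768 − 1)/0.1928 = 29.92
NF = 10 log₁₀(29.92) = 14.76 dB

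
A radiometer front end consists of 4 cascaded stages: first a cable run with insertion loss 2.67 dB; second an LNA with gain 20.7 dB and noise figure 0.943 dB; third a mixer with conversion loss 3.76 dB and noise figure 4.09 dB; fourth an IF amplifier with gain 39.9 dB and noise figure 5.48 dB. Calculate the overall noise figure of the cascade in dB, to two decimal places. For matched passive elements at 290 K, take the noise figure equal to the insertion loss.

Convert to linear (a loss of L dB is a gain of −L dB): F_i = 10^(NF_i/10), G_i = 10^(G_i,dB/10)
  Stage 1: F_1 = 10^(2.67/10) = 1.849, G_1 = 10^(−2.67/10) = 0.5408
  Stage 2: F_2 = 10^(0.943/10) = 1.243, G_2 = 10^(20.7/10) = 117.5
  Stage 3: F_3 = 10^(4.09/10) = 2.564, G_3 = 10^(−3.76/10) = 0.4207
  Stage 4: F_4 = 10^(5.48/10) = 3.532, G_4 = 10^(39.9/10) = 9772
Friis cascade:
  F = 1.849 + (1.243 − 1)/0.5408 + (2.564 − 1)/63.53 + (3.532 − 1)/26.73 = 2.417
NF = 10 log₁₀(2.417) = 3.83 dB

3.83 dB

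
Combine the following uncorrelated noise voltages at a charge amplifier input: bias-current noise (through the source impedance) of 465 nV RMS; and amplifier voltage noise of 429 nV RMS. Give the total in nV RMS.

633 nV

Uncorrelated sources add in power (mean-square): V_tot = √(ΣV_i²)
V_tot = √[(4.65×10⁻⁷)² + (4.29×10⁻⁷)²] = 6.33×10⁻⁷ V = 633 nV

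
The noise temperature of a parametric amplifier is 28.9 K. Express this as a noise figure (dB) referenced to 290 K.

F = 1 + T_e/T₀ = 1 + 28.9/290 = 1.09966
NF = 10 log₁₀(1.09966) = 0.413 dB

0.413 dB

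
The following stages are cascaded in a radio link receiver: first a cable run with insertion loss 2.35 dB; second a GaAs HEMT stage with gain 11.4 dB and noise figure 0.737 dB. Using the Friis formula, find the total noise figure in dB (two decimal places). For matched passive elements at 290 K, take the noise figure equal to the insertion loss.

Convert to linear (a loss of L dB is a gain of −L dB): F_i = 10^(NF_i/10), G_i = 10^(G_i,dB/10)
  Stage 1: F_1 = 10^(2.35/10) = 1.718, G_1 = 10^(−2.35/10) = 0.5821
  Stage 2: F_2 = 10^(0.737/10) = 1.185, G_2 = 10^(11.4/10) = 13.80
Friis cascade:
  F = 1.718 + (1.185 − 1)/0.5821 = 2.036
NF = 10 log₁₀(2.036) = 3.09 dB

3.09 dB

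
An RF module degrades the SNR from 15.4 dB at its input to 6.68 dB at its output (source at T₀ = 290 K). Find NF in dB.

NF (dB) = SNR_in(dB) − SNR_out(dB) when the source is at T₀
NF = 15.4 − 6.68 = 8.72 dB

8.72 dB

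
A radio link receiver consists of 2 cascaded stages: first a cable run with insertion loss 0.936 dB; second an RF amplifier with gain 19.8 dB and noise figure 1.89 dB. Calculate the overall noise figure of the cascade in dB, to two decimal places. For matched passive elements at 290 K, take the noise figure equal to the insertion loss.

2.83 dB

Convert to linear (a loss of L dB is a gain of −L dB): F_i = 10^(NF_i/10), G_i = 10^(G_i,dB/10)
  Stage 1: F_1 = 10^(0.936/10) = 1.241, G_1 = 10^(−0.936/10) = 0.8061
  Stage 2: F_2 = 10^(1.89/10) = 1.545, G_2 = 10^(19.8/10) = 95.50
Friis cascade:
  F = 1.241 + (1.545 − 1)/0.8061 = 1.917
NF = 10 log₁₀(1.917) = 2.83 dB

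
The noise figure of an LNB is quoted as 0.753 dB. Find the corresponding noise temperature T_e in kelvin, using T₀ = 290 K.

54.9 K

F = 10^(0.753/10) = 1.18932
T_e = (F − 1)·T₀ = (1.18932 − 1) × 290 = 54.9 K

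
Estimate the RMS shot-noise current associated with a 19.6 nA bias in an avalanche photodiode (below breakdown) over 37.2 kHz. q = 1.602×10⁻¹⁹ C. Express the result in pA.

15.3 pA

I_n = √(2qI·B)
2qI·B = 2 × 1.602×10⁻¹⁹ × 1.96×10⁻⁸ × 3.72×10⁴ = 2.34×10⁻²² A²
I_n = √(2.34×10⁻²²) = 1.53×10⁻¹¹ A = 15.3 pA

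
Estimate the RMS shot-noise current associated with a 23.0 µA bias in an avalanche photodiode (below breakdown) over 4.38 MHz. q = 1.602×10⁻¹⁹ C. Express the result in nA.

I_n = √(2qI·B)
2qI·B = 2 × 1.602×10⁻¹⁹ × 2.30×10⁻⁵ × 4.38×10⁶ = 3.23×10⁻¹⁷ A²
I_n = √(3.23×10⁻¹⁷) = 5.68×10⁻⁹ A = 5.68 nA

5.68 nA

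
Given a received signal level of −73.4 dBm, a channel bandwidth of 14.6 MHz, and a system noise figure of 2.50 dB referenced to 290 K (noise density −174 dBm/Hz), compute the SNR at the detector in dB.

26.5 dB

Noise floor: N = −174 + 10 log₁₀(B) + NF
10 log₁₀(1.46×10⁷) = 71.64 dB
N = −174 + 71.64 + 2.50 = −99.86 dBm
SNR = P_sig − N = −73.4 − (−99.86) = 26.46 dB → 26.5 dB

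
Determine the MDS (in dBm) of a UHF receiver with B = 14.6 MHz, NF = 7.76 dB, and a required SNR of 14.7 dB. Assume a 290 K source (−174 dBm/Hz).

−79.9 dBm

Sensitivity = −174 + 10 log₁₀(B) + NF + SNR_min
= −174 + 71.64 + 7.76 + 14.7
= −79.90 dBm → −79.9 dBm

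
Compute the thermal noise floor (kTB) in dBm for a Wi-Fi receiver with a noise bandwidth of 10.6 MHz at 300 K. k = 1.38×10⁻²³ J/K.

−103.6 dBm

P_n = kTB = 1.38×10⁻²³ × 300 × 1.06×10⁷ = 4.39×10⁻¹⁴ W
In dBm: 10 log₁₀(4.39×10⁻¹⁴ / 10⁻³) = −103.6 dBm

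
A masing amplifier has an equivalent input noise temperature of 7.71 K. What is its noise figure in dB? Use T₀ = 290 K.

0.114 dB

F = 1 + T_e/T₀ = 1 + 7.71/290 = 1.02659
NF = 10 log₁₀(1.02659) = 0.114 dB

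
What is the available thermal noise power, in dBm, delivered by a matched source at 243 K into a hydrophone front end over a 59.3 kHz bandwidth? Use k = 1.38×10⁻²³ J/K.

P_n = kTB = 1.38×10⁻²³ × 243 × 5.93×10⁴ = 1.99×10⁻¹⁶ W
In dBm: 10 log₁₀(1.99×10⁻¹⁶ / 10⁻³) = −127.0 dBm

−127.0 dBm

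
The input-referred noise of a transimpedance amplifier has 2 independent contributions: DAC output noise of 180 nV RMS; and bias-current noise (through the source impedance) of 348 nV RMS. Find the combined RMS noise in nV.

Uncorrelated sources add in power (mean-square): V_tot = √(ΣV_i²)
V_tot = √[(1.80×10⁻⁷)² + (3.48×10⁻⁷)²] = 3.92×10⁻⁷ V = 392 nV

392 nV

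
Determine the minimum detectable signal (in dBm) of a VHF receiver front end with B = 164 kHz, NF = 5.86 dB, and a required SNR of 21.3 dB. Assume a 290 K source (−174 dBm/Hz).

Sensitivity = −174 + 10 log₁₀(B) + NF + SNR_min
= −174 + 52.15 + 5.86 + 21.3
= −94.69 dBm → −94.7 dBm

−94.7 dBm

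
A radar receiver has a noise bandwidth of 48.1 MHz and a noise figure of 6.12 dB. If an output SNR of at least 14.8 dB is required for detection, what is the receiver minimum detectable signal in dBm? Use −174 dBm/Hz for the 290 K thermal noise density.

Sensitivity = −174 + 10 log₁₀(B) + NF + SNR_min
= −174 + 76.82 + 6.12 + 14.8
= −76.26 dBm → −76.3 dBm

−76.3 dBm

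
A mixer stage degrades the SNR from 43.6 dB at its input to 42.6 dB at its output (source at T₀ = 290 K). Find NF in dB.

NF (dB) = SNR_in(dB) − SNR_out(dB) when the source is at T₀
NF = 43.6 − 42.6 = 1.0 dB

1.0 dB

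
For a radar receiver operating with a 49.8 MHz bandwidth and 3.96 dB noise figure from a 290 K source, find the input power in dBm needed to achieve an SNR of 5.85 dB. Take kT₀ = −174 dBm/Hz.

Sensitivity = −174 + 10 log₁₀(B) + NF + SNR_min
= −174 + 76.97 + 3.96 + 5.85
= −87.22 dBm → −87.2 dBm

−87.2 dBm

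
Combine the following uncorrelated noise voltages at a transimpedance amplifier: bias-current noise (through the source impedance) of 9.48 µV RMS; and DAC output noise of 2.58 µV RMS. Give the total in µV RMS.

9.82 µV

Uncorrelated sources add in power (mean-square): V_tot = √(ΣV_i²)
V_tot = √[(9.48×10⁻⁶)² + (2.58×10⁻⁶)²] = 9.82×10⁻⁶ V = 9.82 µV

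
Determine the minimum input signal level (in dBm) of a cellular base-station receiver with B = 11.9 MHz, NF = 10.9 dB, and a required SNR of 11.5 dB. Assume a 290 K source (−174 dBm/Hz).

−80.8 dBm

Sensitivity = −174 + 10 log₁₀(B) + NF + SNR_min
= −174 + 70.76 + 10.9 + 11.5
= −80.84 dBm → −80.8 dBm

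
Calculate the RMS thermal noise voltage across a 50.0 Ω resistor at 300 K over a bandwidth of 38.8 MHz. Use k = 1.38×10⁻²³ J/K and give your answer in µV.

5.67 µV

V_n = √(4kTRB)
4kTRB = 4 × 1.38×10⁻²³ × 300 × 5.00×10¹ × 3.88×10⁷ = 3.21×10⁻¹¹ V²
V_n = √(3.21×10⁻¹¹) = 5.67×10⁻⁶ V = 5.67 µV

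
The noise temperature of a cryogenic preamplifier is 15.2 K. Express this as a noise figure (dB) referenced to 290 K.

F = 1 + T_e/T₀ = 1 + 15.2/290 = 1.05241
NF = 10 log₁₀(1.05241) = 0.222 dB

0.222 dB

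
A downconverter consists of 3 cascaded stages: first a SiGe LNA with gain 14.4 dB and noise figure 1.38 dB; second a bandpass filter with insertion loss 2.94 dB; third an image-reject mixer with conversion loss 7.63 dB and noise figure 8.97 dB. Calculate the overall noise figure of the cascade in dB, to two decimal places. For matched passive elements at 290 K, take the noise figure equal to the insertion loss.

2.79 dB

Convert to linear (a loss of L dB is a gain of −L dB): F_i = 10^(NF_i/10), G_i = 10^(G_i,dB/10)
  Stage 1: F_1 = 10^(1.38/10) = 1.374, G_1 = 10^(14.4/10) = 27.54
  Stage 2: F_2 = 10^(2.94/10) = 1.968, G_2 = 10^(−2.94/10) = 0.5082
  Stage 3: F_3 = 10^(8.97/10) = 7.889, G_3 = 10^(−7.63/10) = 0.1726
Friis cascade:
  F = 1.374 + (1.968 − 1)/27.54 + (7.889 − 1)/14.00 = 1.901
NF = 10 log₁₀(1.901) = 2.79 dB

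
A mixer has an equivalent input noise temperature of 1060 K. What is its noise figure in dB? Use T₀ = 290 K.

F = 1 + T_e/T₀ = 1 + 1060/290 = 4.65517
NF = 10 log₁₀(4.65517) = 6.68 dB

6.68 dB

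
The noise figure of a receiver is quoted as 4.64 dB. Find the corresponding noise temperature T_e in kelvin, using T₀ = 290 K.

F = 10^(4.64/10) = 2.91072
T_e = (F − 1)·T₀ = (2.91072 − 1) × 290 = 554 K

554 K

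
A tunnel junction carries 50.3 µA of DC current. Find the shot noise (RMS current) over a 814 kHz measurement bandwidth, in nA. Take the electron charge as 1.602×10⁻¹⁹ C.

I_n = √(2qI·B)
2qI·B = 2 × 1.602×10⁻¹⁹ × 5.03×10⁻⁵ × 8.14×10⁵ = 1.31×10⁻¹⁷ A²
I_n = √(1.31×10⁻¹⁷) = 3.62×10⁻⁹ A = 3.62 nA

3.62 nA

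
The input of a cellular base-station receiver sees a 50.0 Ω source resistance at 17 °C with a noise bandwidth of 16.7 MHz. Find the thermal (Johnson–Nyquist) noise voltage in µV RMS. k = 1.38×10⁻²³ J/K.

3.66 µV

T = 17 °C + 273.15 = 290.15 K
V_n = √(4kTRB)
4kTRB = 4 × 1.38×10⁻²³ × 290.15 × 5.00×10¹ × 1.67×10⁷ = 1.34×10⁻¹¹ V²
V_n = √(1.34×10⁻¹¹) = 3.66×10⁻⁶ V = 3.66 µV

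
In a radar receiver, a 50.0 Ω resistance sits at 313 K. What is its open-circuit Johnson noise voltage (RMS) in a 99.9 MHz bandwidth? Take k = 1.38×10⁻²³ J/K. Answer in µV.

9.29 µV

V_n = √(4kTRB)
4kTRB = 4 × 1.38×10⁻²³ × 313 × 5.00×10¹ × 9.99×10⁷ = 8.63×10⁻¹¹ V²
V_n = √(8.63×10⁻¹¹) = 9.29×10⁻⁶ V = 9.29 µV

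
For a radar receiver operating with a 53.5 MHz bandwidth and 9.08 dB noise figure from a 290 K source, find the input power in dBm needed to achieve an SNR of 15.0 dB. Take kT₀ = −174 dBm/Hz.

Sensitivity = −174 + 10 log₁₀(B) + NF + SNR_min
= −174 + 77.28 + 9.08 + 15.0
= −72.64 dBm → −72.6 dBm

−72.6 dBm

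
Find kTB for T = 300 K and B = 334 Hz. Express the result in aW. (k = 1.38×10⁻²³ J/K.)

P_n = kTB = 1.38×10⁻²³ × 300 × 3.34×10² = 1.38×10⁻¹⁸ W = 1.38 aW

1.38 aW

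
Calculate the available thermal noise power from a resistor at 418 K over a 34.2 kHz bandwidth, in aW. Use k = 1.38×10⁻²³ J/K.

P_n = kTB = 1.38×10⁻²³ × 418 × 3.42×10⁴ = 1.97×10⁻¹⁶ W = 197 aW

197 aW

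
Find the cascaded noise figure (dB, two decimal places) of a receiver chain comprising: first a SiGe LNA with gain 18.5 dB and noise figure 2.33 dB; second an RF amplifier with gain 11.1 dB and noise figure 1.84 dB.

Convert to linear (a loss of L dB is a gain of −L dB): F_i = 10^(NF_i/10), G_i = 10^(G_i,dB/10)
  Stage 1: F_1 = 10^(2.33/10) = 1.710, G_1 = 10^(18.5/10) = 70.79
  Stage 2: F_2 = 10^(1.84/10) = 1.528, G_2 = 10^(11.1/10) = 12.88
Friis cascade:
  F = 1.710 + (1.528 − 1)/70.79 = 1.717
NF = 10 log₁₀(1.717) = 2.35 dB

2.35 dB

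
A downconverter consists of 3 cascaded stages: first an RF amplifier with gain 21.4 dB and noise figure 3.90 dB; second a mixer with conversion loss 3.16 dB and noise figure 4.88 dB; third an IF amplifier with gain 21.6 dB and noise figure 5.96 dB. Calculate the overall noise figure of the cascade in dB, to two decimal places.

Convert to linear (a loss of L dB is a gain of −L dB): F_i = 10^(NF_i/10), G_i = 10^(G_i,dB/10)
  Stage 1: F_1 = 10^(3.90/10) = 2.455, G_1 = 10^(21.4/10) = 138.0
  Stage 2: F_2 = 10^(4.88/10) = 3.076, G_2 = 10^(−3.16/10) = 0.4831
  Stage 3: F_3 = 10^(5.96/10) = 3.945, G_3 = 10^(21.6/10) = 144.5
Friis cascade:
  F = 2.455 + (3.076 − 1)/138.0 + (3.945 − 1)/66.68 = 2.514
NF = 10 log₁₀(2.514) = 4.00 dB

4.00 dB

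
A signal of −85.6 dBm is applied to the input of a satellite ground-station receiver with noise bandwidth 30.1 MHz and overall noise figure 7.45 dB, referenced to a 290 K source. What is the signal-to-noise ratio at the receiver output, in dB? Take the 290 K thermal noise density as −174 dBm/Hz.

Noise floor: N = −174 + 10 log₁₀(B) + NF
10 log₁₀(3.01×10⁷) = 74.79 dB
N = −174 + 74.79 + 7.45 = −91.76 dBm
SNR = P_sig − N = −85.6 − (−91.76) = 6.16 dB → 6.2 dB

6.2 dB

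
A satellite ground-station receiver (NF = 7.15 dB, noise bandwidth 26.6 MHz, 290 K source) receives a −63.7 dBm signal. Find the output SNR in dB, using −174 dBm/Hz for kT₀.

Noise floor: N = −174 + 10 log₁₀(B) + NF
10 log₁₀(2.66×10⁷) = 74.25 dB
N = −174 + 74.25 + 7.15 = −92.60 dBm
SNR = P_sig − N = −63.7 − (−92.60) = 28.90 dB → 28.9 dB

28.9 dB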